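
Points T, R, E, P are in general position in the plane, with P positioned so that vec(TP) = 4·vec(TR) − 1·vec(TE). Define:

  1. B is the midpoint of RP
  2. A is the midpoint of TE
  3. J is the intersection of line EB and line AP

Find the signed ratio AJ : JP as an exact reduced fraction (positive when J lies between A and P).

Work in coordinates with T = (0, 0), R = (1, 0), E = (0, 1), P = (4, -1).
1. B is the midpoint of RP ⇒ B = (5/2, -1/2)
2. A is the midpoint of TE ⇒ A = (0, 1/2)
3. J is the intersection of line EB and line AP ⇒ J = (20/9, -1/3)
J = A + t·(P−A) with t = 5/9, so AJ:JP = t:(1−t) = 5/9:4/9

AJ:JP = 5/4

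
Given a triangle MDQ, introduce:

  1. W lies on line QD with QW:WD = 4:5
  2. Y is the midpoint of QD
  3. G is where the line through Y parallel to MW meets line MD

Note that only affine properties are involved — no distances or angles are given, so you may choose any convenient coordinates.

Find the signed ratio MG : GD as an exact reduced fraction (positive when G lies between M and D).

Work in coordinates with M = (0, 0), D = (1, 0), Q = (0, 1).
1. W lies on line QD with QW:WD = 4:5 ⇒ W = (4/9, 5/9)
2. Y is the midpoint of QD ⇒ Y = (1/2, 1/2)
3. G is where the line through Y parallel to MW meets line MD ⇒ G = (1/10, 0)
G = M + t·(D−M) with t = 1/10, so MG:GD = t:(1−t) = 1/10:9/10

MG:GD = 1/9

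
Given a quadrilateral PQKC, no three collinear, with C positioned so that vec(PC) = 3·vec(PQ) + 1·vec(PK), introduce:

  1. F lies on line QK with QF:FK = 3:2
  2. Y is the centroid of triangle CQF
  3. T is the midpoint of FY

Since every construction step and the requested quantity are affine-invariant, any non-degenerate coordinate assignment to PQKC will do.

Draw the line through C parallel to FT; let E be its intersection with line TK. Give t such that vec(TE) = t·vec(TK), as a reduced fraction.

Set P = (0, 0), Q = (1, 0), K = (0, 1), C = (3, 1); any affine frame gives the same invariant.
1. F lies on line QK with QF:FK = 3:2 ⇒ F = (2/5, 3/5)
2. Y is the centroid of triangle CQF ⇒ Y = (22/15, 8/15)
3. T is the midpoint of FY ⇒ T = (14/15, 17/30)
through C parallel to FT: direction (8/15, -1/30); meets TK at E = (-7/15, 73/60)
E = T + t·(K−T) with t = 3/2

t = 3/2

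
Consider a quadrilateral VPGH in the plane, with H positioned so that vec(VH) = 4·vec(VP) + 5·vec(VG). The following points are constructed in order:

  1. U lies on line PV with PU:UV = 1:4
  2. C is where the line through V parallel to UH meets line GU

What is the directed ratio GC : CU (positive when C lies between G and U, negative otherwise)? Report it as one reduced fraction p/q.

GC:CU = 4/5

Assign V = (0, 0), P = (1, 0), G = (0, 1), H = (4, 5) — the answer is frame-independent, so this choice is without loss of generality.
1. U lies on line PV with PU:UV = 1:4 ⇒ U = (4/5, 0)
2. C is where the line through V parallel to UH meets line GU ⇒ C = (16/45, 5/9)
C = G + t·(U−G) with t = 4/9, so GC:CU = t:(1−t) = 4/9:5/9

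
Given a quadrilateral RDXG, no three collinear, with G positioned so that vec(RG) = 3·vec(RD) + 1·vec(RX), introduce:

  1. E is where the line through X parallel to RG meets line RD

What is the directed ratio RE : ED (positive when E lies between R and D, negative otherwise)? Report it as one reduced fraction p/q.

Set R = (0, 0), D = (1, 0), X = (0, 1), G = (3, 1); any affine frame gives the same invariant.
1. E is where the line through X parallel to RG meets line RD ⇒ E = (-3, 0)
E = R + t·(D−R) with t = -3, so RE:ED = t:(1−t) = -3:4

RE:ED = -3/4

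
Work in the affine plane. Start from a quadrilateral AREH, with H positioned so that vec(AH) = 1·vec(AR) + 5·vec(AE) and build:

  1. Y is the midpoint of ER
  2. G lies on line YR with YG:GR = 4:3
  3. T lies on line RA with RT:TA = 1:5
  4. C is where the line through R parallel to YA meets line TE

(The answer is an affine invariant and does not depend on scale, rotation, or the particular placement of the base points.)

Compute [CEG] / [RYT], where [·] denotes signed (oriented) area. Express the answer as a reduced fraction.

[CEG]:[RYT] = -12/7

Assign A = (0, 0), R = (1, 0), E = (0, 1), H = (1, 5) — the answer is frame-independent, so this choice is without loss of generality.
1. Y is the midpoint of ER ⇒ Y = (1/2, 1/2)
2. G lies on line YR with YG:GR = 4:3 ⇒ G = (11/14, 3/14)
3. T lies on line RA with RT:TA = 1:5 ⇒ T = (5/6, 0)
4. C is where the line through R parallel to YA meets line TE ⇒ C = (10/11, -1/11)
2·[CEG] = -1/7, 2·[RYT] = 1/12
[CEG]:[RYT] = -1/7:1/12 = -12/7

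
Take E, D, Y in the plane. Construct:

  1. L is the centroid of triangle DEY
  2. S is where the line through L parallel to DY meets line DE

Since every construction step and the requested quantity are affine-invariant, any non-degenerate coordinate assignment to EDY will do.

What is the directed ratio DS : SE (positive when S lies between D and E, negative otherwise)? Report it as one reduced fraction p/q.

DS:SE = 1/2

Set E = (0, 0), D = (1, 0), Y = (0, 1); any affine frame gives the same invariant.
1. L is the centroid of triangle DEY ⇒ L = (1/3, 1/3)
2. S is where the line through L parallel to DY meets line DE ⇒ S = (2/3, 0)
S = D + t·(E−D) with t = 1/3, so DS:SE = t:(1−t) = 1/3:2/3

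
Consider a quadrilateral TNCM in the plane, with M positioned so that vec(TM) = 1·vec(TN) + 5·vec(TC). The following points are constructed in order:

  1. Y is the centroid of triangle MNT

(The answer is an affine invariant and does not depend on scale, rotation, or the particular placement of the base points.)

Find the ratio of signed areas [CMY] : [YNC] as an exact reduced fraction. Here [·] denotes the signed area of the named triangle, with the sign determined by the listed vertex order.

Choose coordinates T = (0, 0), N = (1, 0), C = (0, 1), M = (1, 5).
1. Y is the centroid of triangle MNT ⇒ Y = (2/3, 5/3)
2·[CMY] = -2, 2·[YNC] = -4/3
[CMY]:[YNC] = -2:-4/3 = 3/2

[CMY]:[YNC] = 3/2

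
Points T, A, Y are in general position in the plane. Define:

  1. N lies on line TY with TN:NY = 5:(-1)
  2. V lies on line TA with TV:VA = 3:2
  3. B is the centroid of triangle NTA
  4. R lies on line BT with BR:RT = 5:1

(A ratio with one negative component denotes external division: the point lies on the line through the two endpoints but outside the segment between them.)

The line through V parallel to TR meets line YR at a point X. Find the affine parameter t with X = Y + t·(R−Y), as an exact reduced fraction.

t = 7/4

Set T = (0, 0), A = (1, 0), Y = (0, 1); any affine frame gives the same invariant.
1. N lies on line TY with TN:NY = 5:(-1) ⇒ N = (0, 5/4)
2. V lies on line TA with TV:VA = 3:2 ⇒ V = (3/5, 0)
3. B is the centroid of triangle NTA ⇒ B = (1/3, 5/12)
4. R lies on line BT with BR:RT = 5:1 ⇒ R = (1/18, 5/72)
through V parallel to TR: direction (1/18, 5/72); meets YR at X = (7/72, -181/288)
X = Y + t·(R−Y) with t = 7/4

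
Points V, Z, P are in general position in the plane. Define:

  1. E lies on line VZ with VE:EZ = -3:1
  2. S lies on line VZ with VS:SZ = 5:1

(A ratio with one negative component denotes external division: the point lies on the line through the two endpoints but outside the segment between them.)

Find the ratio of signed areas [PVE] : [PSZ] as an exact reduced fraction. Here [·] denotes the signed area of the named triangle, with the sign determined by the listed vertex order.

Choose coordinates V = (0, 0), Z = (1, 0), P = (0, 1).
1. E lies on line VZ with VE:EZ = -3:1 ⇒ E = (3/2, 0)
2. S lies on line VZ with VS:SZ = 5:1 ⇒ S = (5/6, 0)
2·[PVE] = 3/2, 2·[PSZ] = 1/6
[PVE]:[PSZ] = 3/2:1/6 = 9

[PVE]:[PSZ] = 9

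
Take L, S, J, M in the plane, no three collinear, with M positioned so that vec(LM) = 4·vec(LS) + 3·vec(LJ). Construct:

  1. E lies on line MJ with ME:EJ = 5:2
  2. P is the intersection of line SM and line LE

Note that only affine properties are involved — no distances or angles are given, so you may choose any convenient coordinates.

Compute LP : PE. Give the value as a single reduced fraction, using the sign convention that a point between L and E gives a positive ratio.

Choose coordinates L = (0, 0), S = (1, 0), J = (0, 1), M = (4, 3).
1. E lies on line MJ with ME:EJ = 5:2 ⇒ E = (8/7, 11/7)
2. P is the intersection of line SM and line LE ⇒ P = (-8/3, -11/3)
P = L + t·(E−L) with t = -7/3, so LP:PE = t:(1−t) = -7/3:10/3

LP:PE = -7/10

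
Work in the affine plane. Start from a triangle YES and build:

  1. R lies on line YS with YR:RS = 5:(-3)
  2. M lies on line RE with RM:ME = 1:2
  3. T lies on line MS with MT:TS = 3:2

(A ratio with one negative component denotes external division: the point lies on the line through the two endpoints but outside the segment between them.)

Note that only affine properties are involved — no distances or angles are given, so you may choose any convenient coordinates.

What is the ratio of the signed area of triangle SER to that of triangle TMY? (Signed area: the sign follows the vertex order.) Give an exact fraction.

[SER]:[TMY] = -15/2

Set Y = (0, 0), E = (1, 0), S = (0, 1); any affine frame gives the same invariant.
1. R lies on line YS with YR:RS = 5:(-3) ⇒ R = (0, 5/2)
2. M lies on line RE with RM:ME = 1:2 ⇒ M = (1/3, 5/3)
3. T lies on line MS with MT:TS = 3:2 ⇒ T = (2/15, 19/15)
2·[SER] = 3/2, 2·[TMY] = -1/5
[SER]:[TMY] = 3/2:-1/5 = -15/2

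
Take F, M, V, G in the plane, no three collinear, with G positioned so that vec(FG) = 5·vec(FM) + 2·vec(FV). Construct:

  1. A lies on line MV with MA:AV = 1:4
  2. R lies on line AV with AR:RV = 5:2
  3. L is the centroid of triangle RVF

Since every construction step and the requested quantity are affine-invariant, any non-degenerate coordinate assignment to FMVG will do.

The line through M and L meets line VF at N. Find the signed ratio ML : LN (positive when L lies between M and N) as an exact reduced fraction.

Work in coordinates with F = (0, 0), M = (1, 0), V = (0, 1), G = (5, 2).
1. A lies on line MV with MA:AV = 1:4 ⇒ A = (4/5, 1/5)
2. R lies on line AV with AR:RV = 5:2 ⇒ R = (8/35, 27/35)
3. L is the centroid of triangle RVF ⇒ L = (8/105, 62/105)
line ML meets VF at N = (0, 62/97)
L = M + t·(N−M) with t = 97/105, so ML:LN = 97/105:8/105

ML:LN = 97/8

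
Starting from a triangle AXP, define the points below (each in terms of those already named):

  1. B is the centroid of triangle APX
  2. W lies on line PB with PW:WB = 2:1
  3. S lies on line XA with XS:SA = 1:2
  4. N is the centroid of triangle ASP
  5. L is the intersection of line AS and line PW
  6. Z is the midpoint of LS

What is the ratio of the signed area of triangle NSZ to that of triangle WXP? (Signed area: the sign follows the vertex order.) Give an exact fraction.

Work in coordinates with A = (0, 0), X = (1, 0), P = (0, 1).
1. B is the centroid of triangle APX ⇒ B = (1/3, 1/3)
2. W lies on line PB with PW:WB = 2:1 ⇒ W = (2/9, 5/9)
3. S lies on line XA with XS:SA = 1:2 ⇒ S = (2/3, 0)
4. N is the centroid of triangle ASP ⇒ N = (2/9, 1/3)
5. L is the intersection of line AS and line PW ⇒ L = (1/2, 0)
6. Z is the midpoint of LS ⇒ Z = (7/12, 0)
2·[NSZ] = -1/36, 2·[WXP] = 2/9
[NSZ]:[WXP] = -1/36:2/9 = -1/8

[NSZ]:[WXP] = -1/8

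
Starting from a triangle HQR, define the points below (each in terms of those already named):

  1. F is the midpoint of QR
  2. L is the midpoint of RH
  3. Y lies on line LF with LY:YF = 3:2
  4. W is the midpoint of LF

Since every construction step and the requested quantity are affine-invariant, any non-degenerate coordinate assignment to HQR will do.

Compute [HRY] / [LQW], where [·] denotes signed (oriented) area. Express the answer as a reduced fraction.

[HRY]:[LQW] = -12/5

Assign H = (0, 0), Q = (1, 0), R = (0, 1) — the answer is frame-independent, so this choice is without loss of generality.
1. F is the midpoint of QR ⇒ F = (1/2, 1/2)
2. L is the midpoint of RH ⇒ L = (0, 1/2)
3. Y lies on line LF with LY:YF = 3:2 ⇒ Y = (3/10, 1/2)
4. W is the midpoint of LF ⇒ W = (1/4, 1/2)
2·[HRY] = -3/10, 2·[LQW] = 1/8
[HRY]:[LQW] = -3/10:1/8 = -12/5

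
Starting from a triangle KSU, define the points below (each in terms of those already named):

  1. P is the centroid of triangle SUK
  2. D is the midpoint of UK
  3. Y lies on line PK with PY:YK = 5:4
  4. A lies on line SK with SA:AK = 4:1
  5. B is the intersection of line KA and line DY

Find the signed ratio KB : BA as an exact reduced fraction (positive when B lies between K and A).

Choose coordinates K = (0, 0), S = (1, 0), U = (0, 1).
1. P is the centroid of triangle SUK ⇒ P = (1/3, 1/3)
2. D is the midpoint of UK ⇒ D = (0, 1/2)
3. Y lies on line PK with PY:YK = 5:4 ⇒ Y = (4/27, 4/27)
4. A lies on line SK with SA:AK = 4:1 ⇒ A = (1/5, 0)
5. B is the intersection of line KA and line DY ⇒ B = (4/19, 0)
B = K + t·(A−K) with t = 20/19, so KB:BA = t:(1−t) = 20/19:-1/19

KB:BA = -20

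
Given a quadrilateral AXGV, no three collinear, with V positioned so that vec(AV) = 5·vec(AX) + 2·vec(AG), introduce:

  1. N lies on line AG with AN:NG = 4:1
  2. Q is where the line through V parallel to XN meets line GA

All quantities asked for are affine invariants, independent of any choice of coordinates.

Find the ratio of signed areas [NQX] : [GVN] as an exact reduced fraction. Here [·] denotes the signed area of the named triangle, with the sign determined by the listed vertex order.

[NQX]:[GVN] = 26/5

Work in coordinates with A = (0, 0), X = (1, 0), G = (0, 1), V = (5, 2).
1. N lies on line AG with AN:NG = 4:1 ⇒ N = (0, 4/5)
2. Q is where the line through V parallel to XN meets line GA ⇒ Q = (0, 6)
2·[NQX] = -26/5, 2·[GVN] = -1
[NQX]:[GVN] = -26/5:-1 = 26/5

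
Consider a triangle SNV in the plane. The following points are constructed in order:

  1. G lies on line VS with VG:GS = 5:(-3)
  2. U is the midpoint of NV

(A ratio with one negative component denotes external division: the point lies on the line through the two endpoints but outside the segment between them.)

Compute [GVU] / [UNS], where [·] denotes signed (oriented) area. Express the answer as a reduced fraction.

[GVU]:[UNS] = 5/2

Work in coordinates with S = (0, 0), N = (1, 0), V = (0, 1).
1. G lies on line VS with VG:GS = 5:(-3) ⇒ G = (0, -3/2)
2. U is the midpoint of NV ⇒ U = (1/2, 1/2)
2·[GVU] = -5/4, 2·[UNS] = -1/2
[GVU]:[UNS] = -5/4:-1/2 = 5/2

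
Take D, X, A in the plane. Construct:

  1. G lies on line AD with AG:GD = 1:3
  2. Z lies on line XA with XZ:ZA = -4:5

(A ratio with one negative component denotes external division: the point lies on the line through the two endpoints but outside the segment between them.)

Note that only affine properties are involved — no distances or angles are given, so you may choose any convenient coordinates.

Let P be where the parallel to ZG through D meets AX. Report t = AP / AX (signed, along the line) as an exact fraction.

Work in coordinates with D = (0, 0), X = (1, 0), A = (0, 1).
1. G lies on line AD with AG:GD = 1:3 ⇒ G = (0, 3/4)
2. Z lies on line XA with XZ:ZA = -4:5 ⇒ Z = (5, -4)
through D parallel to ZG: direction (-5, 19/4); meets AX at P = (20, -19)
P = A + t·(X−A) with t = 20

t = 20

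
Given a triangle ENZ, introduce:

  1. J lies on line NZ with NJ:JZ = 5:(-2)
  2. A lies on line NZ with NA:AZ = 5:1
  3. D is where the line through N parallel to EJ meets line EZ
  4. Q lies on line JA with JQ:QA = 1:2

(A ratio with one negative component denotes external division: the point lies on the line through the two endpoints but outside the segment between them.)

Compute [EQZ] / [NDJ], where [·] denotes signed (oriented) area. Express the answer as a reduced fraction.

Set E = (0, 0), N = (1, 0), Z = (0, 1); any affine frame gives the same invariant.
1. J lies on line NZ with NJ:JZ = 5:(-2) ⇒ J = (-2/3, 5/3)
2. A lies on line NZ with NA:AZ = 5:1 ⇒ A = (1/6, 5/6)
3. D is where the line through N parallel to EJ meets line EZ ⇒ D = (0, 5/2)
4. Q lies on line JA with JQ:QA = 1:2 ⇒ Q = (-7/18, 25/18)
2·[EQZ] = -7/18, 2·[NDJ] = 5/2
[EQZ]:[NDJ] = -7/18:5/2 = -7/45

[EQZ]:[NDJ] = -7/45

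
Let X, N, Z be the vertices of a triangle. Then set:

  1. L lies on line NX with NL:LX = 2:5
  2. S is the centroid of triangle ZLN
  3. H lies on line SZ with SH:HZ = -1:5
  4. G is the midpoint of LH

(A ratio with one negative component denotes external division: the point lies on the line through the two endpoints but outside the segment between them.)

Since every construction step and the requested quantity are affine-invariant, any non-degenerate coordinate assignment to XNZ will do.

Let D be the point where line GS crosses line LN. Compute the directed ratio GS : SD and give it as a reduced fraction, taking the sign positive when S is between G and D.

Set X = (0, 0), N = (1, 0), Z = (0, 1); any affine frame gives the same invariant.
1. L lies on line NX with NL:LX = 2:5 ⇒ L = (5/7, 0)
2. S is the centroid of triangle ZLN ⇒ S = (4/7, 1/3)
3. H lies on line SZ with SH:HZ = -1:5 ⇒ H = (5/7, 1/6)
4. G is the midpoint of LH ⇒ G = (5/7, 1/12)
line GS meets LN at D = (16/21, 0)
S = G + t·(D−G) with t = -3, so GS:SD = -3:4

GS:SD = -3/4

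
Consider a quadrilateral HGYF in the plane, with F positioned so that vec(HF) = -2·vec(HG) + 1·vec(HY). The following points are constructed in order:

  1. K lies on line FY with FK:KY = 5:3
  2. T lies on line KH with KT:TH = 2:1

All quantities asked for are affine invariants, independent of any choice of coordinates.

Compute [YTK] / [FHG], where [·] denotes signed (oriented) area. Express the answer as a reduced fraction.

Set H = (0, 0), G = (1, 0), Y = (0, 1), F = (-2, 1); any affine frame gives the same invariant.
1. K lies on line FY with FK:KY = 5:3 ⇒ K = (-3/4, 1)
2. T lies on line KH with KT:TH = 2:1 ⇒ T = (-1/4, 1/3)
2·[YTK] = -1/2, 2·[FHG] = 1
[YTK]:[FHG] = -1/2:1 = -1/2

[YTK]:[FHG] = -1/2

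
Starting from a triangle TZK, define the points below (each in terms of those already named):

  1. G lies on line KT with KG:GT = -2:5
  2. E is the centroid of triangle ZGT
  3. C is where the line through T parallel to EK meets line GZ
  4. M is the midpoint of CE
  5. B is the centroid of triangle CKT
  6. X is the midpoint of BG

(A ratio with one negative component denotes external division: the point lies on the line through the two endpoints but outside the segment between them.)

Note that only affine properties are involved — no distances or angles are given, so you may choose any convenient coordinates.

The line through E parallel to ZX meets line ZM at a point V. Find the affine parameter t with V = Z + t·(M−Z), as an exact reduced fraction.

t = -6/25

Choose coordinates T = (0, 0), Z = (1, 0), K = (0, 1).
1. G lies on line KT with KG:GT = -2:5 ⇒ G = (0, 5/3)
2. E is the centroid of triangle ZGT ⇒ E = (1/3, 5/9)
3. C is where the line through T parallel to EK meets line GZ ⇒ C = (5, -20/3)
4. M is the midpoint of CE ⇒ M = (8/3, -55/18)
5. B is the centroid of triangle CKT ⇒ B = (5/3, -17/9)
6. X is the midpoint of BG ⇒ X = (5/6, -1/9)
through E parallel to ZX: direction (-1/6, -1/9); meets ZM at V = (3/5, 11/15)
V = Z + t·(M−Z) with t = -6/25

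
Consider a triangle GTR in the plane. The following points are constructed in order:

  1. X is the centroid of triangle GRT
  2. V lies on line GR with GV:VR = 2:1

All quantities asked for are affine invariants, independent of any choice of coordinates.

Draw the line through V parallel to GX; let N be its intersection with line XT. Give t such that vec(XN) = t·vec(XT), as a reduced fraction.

Work in coordinates with G = (0, 0), T = (1, 0), R = (0, 1).
1. X is the centroid of triangle GRT ⇒ X = (1/3, 1/3)
2. V lies on line GR with GV:VR = 2:1 ⇒ V = (0, 2/3)
through V parallel to GX: direction (1/3, 1/3); meets XT at N = (-1/9, 5/9)
N = X + t·(T−X) with t = -2/3

t = -2/3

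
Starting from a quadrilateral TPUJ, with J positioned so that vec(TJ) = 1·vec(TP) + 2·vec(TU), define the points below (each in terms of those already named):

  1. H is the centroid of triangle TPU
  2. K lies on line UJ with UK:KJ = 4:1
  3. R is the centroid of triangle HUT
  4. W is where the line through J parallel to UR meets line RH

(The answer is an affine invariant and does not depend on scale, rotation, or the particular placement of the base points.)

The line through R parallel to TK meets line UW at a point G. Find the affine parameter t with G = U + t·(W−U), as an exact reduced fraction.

Set T = (0, 0), P = (1, 0), U = (0, 1), J = (1, 2); any affine frame gives the same invariant.
1. H is the centroid of triangle TPU ⇒ H = (1/3, 1/3)
2. K lies on line UJ with UK:KJ = 4:1 ⇒ K = (4/5, 9/5)
3. R is the centroid of triangle HUT ⇒ R = (1/9, 4/9)
4. W is where the line through J parallel to UR meets line RH ⇒ W = (13/9, -2/9)
through R parallel to TK: direction (4/5, 9/5); meets UW at G = (377/1449, 1130/1449)
G = U + t·(W−U) with t = 29/161

t = 29/161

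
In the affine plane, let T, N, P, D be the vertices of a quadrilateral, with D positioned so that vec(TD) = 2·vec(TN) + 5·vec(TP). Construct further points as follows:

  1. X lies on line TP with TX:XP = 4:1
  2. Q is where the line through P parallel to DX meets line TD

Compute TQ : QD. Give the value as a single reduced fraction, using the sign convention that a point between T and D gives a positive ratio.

Choose coordinates T = (0, 0), N = (1, 0), P = (0, 1), D = (2, 5).
1. X lies on line TP with TX:XP = 4:1 ⇒ X = (0, 4/5)
2. Q is where the line through P parallel to DX meets line TD ⇒ Q = (5/2, 25/4)
Q = T + t·(D−T) with t = 5/4, so TQ:QD = t:(1−t) = 5/4:-1/4

TQ:QD = -5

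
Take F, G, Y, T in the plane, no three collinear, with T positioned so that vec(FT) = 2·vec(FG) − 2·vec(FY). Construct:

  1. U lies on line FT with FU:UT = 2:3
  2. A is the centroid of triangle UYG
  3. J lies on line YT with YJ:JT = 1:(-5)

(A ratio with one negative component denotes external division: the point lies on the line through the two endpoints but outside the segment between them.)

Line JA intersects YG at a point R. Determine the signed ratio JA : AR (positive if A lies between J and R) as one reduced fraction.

Work in coordinates with F = (0, 0), G = (1, 0), Y = (0, 1), T = (2, -2).
1. U lies on line FT with FU:UT = 2:3 ⇒ U = (4/5, -4/5)
2. A is the centroid of triangle UYG ⇒ A = (3/5, 1/15)
3. J lies on line YT with YJ:JT = 1:(-5) ⇒ J = (-1/2, 7/4)
line JA meets YG at R = (-1/35, 36/35)
A = J + t·(R−J) with t = 7/3, so JA:AR = 7/3:-4/3

JA:AR = -7/4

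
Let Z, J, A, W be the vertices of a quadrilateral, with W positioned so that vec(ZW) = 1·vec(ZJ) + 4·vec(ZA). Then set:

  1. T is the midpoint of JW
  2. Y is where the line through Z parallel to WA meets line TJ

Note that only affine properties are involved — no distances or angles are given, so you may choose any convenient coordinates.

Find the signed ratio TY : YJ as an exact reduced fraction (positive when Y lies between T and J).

TY:YJ = -1/3

Assign Z = (0, 0), J = (1, 0), A = (0, 1), W = (1, 4) — the answer is frame-independent, so this choice is without loss of generality.
1. T is the midpoint of JW ⇒ T = (1, 2)
2. Y is where the line through Z parallel to WA meets line TJ ⇒ Y = (1, 3)
Y = T + t·(J−T) with t = -1/2, so TY:YJ = t:(1−t) = -1/2:3/2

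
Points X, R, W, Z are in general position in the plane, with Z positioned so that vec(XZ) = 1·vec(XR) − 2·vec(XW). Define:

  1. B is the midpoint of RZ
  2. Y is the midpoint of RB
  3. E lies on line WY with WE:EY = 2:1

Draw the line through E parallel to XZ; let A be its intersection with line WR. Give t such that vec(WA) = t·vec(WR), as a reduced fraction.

Choose coordinates X = (0, 0), R = (1, 0), W = (0, 1), Z = (1, -2).
1. B is the midpoint of RZ ⇒ B = (1, -1)
2. Y is the midpoint of RB ⇒ Y = (1, -1/2)
3. E lies on line WY with WE:EY = 2:1 ⇒ E = (2/3, 0)
through E parallel to XZ: direction (1, -2); meets WR at A = (1/3, 2/3)
A = W + t·(R−W) with t = 1/3

t = 1/3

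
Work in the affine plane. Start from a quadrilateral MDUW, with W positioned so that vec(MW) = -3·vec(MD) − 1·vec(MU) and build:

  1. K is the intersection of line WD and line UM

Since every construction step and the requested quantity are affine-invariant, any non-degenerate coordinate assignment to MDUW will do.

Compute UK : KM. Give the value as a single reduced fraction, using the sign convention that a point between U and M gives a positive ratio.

Assign M = (0, 0), D = (1, 0), U = (0, 1), W = (-3, -1) — the answer is frame-independent, so this choice is without loss of generality.
1. K is the intersection of line WD and line UM ⇒ K = (0, -1/4)
K = U + t·(M−U) with t = 5/4, so UK:KM = t:(1−t) = 5/4:-1/4

UK:KM = -5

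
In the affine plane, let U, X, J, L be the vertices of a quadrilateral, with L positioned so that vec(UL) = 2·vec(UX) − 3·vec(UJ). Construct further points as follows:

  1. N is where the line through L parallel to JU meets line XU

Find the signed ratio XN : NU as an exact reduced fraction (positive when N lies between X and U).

XN:NU = -1/2

Choose coordinates U = (0, 0), X = (1, 0), J = (0, 1), L = (2, -3).
1. N is where the line through L parallel to JU meets line XU ⇒ N = (2, 0)
N = X + t·(U−X) with t = -1, so XN:NU = t:(1−t) = -1:2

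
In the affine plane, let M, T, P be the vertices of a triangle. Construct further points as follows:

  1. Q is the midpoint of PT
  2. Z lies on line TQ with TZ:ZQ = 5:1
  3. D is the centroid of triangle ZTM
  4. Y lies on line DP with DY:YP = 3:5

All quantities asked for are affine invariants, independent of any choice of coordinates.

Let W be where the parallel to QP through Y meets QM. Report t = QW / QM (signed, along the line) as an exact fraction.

t = 5/24

Set M = (0, 0), T = (1, 0), P = (0, 1); any affine frame gives the same invariant.
1. Q is the midpoint of PT ⇒ Q = (1/2, 1/2)
2. Z lies on line TQ with TZ:ZQ = 5:1 ⇒ Z = (7/12, 5/12)
3. D is the centroid of triangle ZTM ⇒ D = (19/36, 5/36)
4. Y lies on line DP with DY:YP = 3:5 ⇒ Y = (95/288, 133/288)
through Y parallel to QP: direction (-1/2, 1/2); meets QM at W = (19/48, 19/48)
W = Q + t·(M−Q) with t = 5/24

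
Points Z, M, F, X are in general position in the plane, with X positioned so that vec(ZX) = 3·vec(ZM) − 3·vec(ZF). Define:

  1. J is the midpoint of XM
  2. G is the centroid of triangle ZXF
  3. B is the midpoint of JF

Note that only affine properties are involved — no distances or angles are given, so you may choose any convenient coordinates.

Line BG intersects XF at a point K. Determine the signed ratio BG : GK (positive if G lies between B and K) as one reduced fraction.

BG:GK = -5/4

Set Z = (0, 0), M = (1, 0), F = (0, 1), X = (3, -3); any affine frame gives the same invariant.
1. J is the midpoint of XM ⇒ J = (2, -3/2)
2. G is the centroid of triangle ZXF ⇒ G = (1, -2/3)
3. B is the midpoint of JF ⇒ B = (1, -1/4)
line BG meets XF at K = (1, -1/3)
G = B + t·(K−B) with t = 5, so BG:GK = 5:-4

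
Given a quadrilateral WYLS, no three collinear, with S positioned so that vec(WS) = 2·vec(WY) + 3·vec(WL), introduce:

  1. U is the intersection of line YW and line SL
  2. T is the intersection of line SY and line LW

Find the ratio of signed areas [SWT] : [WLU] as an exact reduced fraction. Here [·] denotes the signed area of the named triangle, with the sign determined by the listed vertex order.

Choose coordinates W = (0, 0), Y = (1, 0), L = (0, 1), S = (2, 3).
1. U is the intersection of line YW and line SL ⇒ U = (-1, 0)
2. T is the intersection of line SY and line LW ⇒ T = (0, -3)
2·[SWT] = 6, 2·[WLU] = 1
[SWT]:[WLU] = 6:1 = 6

[SWT]:[WLU] = 6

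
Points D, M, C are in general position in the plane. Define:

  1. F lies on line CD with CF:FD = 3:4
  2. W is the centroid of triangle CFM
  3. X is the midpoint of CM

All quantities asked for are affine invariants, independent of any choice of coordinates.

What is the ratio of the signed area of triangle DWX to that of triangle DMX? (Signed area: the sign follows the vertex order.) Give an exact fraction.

[DWX]:[DMX] = -4/21

Choose coordinates D = (0, 0), M = (1, 0), C = (0, 1).
1. F lies on line CD with CF:FD = 3:4 ⇒ F = (0, 4/7)
2. W is the centroid of triangle CFM ⇒ W = (1/3, 11/21)
3. X is the midpoint of CM ⇒ X = (1/2, 1/2)
2·[DWX] = -2/21, 2·[DMX] = 1/2
[DWX]:[DMX] = -2/21:1/2 = -4/21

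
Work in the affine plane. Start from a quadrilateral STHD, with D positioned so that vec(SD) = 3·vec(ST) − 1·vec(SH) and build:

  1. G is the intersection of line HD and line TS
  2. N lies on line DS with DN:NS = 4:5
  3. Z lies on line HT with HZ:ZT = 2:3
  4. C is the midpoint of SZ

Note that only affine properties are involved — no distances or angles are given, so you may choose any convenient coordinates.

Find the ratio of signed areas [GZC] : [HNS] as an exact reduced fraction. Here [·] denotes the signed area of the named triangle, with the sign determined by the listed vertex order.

[GZC]:[HNS] = -27/100

Set S = (0, 0), T = (1, 0), H = (0, 1), D = (3, -1); any affine frame gives the same invariant.
1. G is the intersection of line HD and line TS ⇒ G = (3/2, 0)
2. N lies on line DS with DN:NS = 4:5 ⇒ N = (5/3, -5/9)
3. Z lies on line HT with HZ:ZT = 2:3 ⇒ Z = (2/5, 3/5)
4. C is the midpoint of SZ ⇒ C = (1/5, 3/10)
2·[GZC] = 9/20, 2·[HNS] = -5/3
[GZC]:[HNS] = 9/20:-5/3 = -27/100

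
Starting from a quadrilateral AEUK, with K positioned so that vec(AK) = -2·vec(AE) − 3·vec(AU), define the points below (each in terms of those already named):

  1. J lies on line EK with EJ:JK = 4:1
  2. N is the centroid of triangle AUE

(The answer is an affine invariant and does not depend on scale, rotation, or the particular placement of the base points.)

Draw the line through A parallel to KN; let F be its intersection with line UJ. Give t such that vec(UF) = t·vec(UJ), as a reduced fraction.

t = 5/7

Choose coordinates A = (0, 0), E = (1, 0), U = (0, 1), K = (-2, -3).
1. J lies on line EK with EJ:JK = 4:1 ⇒ J = (-7/5, -12/5)
2. N is the centroid of triangle AUE ⇒ N = (1/3, 1/3)
through A parallel to KN: direction (7/3, 10/3); meets UJ at F = (-1, -10/7)
F = U + t·(J−U) with t = 5/7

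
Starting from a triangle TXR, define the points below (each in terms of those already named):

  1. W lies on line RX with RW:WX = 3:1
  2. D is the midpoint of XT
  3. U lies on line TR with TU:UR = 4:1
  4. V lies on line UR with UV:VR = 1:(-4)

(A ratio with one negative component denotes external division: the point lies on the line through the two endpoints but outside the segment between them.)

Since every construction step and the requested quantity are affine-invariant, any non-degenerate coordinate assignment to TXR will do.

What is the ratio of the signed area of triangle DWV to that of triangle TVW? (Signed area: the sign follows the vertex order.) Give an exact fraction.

[DWV]:[TVW] = -37/66

Assign T = (0, 0), X = (1, 0), R = (0, 1) — the answer is frame-independent, so this choice is without loss of generality.
1. W lies on line RX with RW:WX = 3:1 ⇒ W = (3/4, 1/4)
2. D is the midpoint of XT ⇒ D = (1/2, 0)
3. U lies on line TR with TU:UR = 4:1 ⇒ U = (0, 4/5)
4. V lies on line UR with UV:VR = 1:(-4) ⇒ V = (0, 11/15)
2·[DWV] = 37/120, 2·[TVW] = -11/20
[DWV]:[TVW] = 37/120:-11/20 = -37/66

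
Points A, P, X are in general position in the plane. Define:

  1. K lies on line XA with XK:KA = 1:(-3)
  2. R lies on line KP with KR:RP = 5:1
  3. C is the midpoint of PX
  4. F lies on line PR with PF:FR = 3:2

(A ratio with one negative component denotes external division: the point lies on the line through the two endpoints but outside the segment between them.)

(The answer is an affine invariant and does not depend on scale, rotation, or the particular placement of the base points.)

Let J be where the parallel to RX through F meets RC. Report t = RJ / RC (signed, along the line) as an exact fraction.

t = 4/5

Assign A = (0, 0), P = (1, 0), X = (0, 1) — the answer is frame-independent, so this choice is without loss of generality.
1. K lies on line XA with XK:KA = 1:(-3) ⇒ K = (0, 3/2)
2. R lies on line KP with KR:RP = 5:1 ⇒ R = (5/6, 1/4)
3. C is the midpoint of PX ⇒ C = (1/2, 1/2)
4. F lies on line PR with PF:FR = 3:2 ⇒ F = (9/10, 3/20)
through F parallel to RX: direction (-5/6, 3/4); meets RC at J = (17/30, 9/20)
J = R + t·(C−R) with t = 4/5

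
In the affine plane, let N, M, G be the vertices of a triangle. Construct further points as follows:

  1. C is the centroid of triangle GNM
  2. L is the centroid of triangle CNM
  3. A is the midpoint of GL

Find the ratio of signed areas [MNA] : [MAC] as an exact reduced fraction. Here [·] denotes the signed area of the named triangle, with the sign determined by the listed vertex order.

[MNA]:[MAC] = -5

Assign N = (0, 0), M = (1, 0), G = (0, 1) — the answer is frame-independent, so this choice is without loss of generality.
1. C is the centroid of triangle GNM ⇒ C = (1/3, 1/3)
2. L is the centroid of triangle CNM ⇒ L = (4/9, 1/9)
3. A is the midpoint of GL ⇒ A = (2/9, 5/9)
2·[MNA] = -5/9, 2·[MAC] = 1/9
[MNA]:[MAC] = -5/9:1/9 = -5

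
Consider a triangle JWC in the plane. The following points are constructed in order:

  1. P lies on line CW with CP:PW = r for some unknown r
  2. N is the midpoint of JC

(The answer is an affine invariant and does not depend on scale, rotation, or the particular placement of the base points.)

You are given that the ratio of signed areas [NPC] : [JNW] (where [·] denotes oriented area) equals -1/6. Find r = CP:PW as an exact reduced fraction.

Assign J = (0, 0), W = (1, 0), C = (0, 1) — the answer is frame-independent, so this choice is without loss of generality.
1. With CP:PW = r, write λ = r/(r+1) so P = C + λ·(W−C); P is affine-linear in λ
2. N is the midpoint of JC ⇒ N = (0, 1/2)
Every point depending on P is an affine combination of P and λ-independent points, so each such coordinate is linear in λ; the λ² term in each signed area is a multiple of (W−C)×(W−C) = 0, so 2·[NPC] and 2·[JNW] are each linear in λ. Evaluating at λ=0 and λ=1:
  2·[NPC] = 1/2·λ,   2·[JNW] = -1/2
So [NPC]:[JNW] = (1/2·λ) / (-1/2). Setting this equal to -1/6:
  1/2·λ = -1/6·(-1/2)  ⇒  λ = 1/6
Then r = λ/(1−λ) = (1/6)/(5/6) = 1/5. Check: with r = 1/5, P = (1/6, 5/6) and [NPC]:[JNW] = -1/6 as required.

r = 1/5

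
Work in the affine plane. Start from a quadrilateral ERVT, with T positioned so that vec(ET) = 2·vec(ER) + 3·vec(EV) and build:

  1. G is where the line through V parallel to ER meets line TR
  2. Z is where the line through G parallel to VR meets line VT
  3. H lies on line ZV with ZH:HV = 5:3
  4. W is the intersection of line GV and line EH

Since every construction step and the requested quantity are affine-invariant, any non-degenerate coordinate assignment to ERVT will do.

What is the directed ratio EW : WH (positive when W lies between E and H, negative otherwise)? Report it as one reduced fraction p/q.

Work in coordinates with E = (0, 0), R = (1, 0), V = (0, 1), T = (2, 3).
1. G is where the line through V parallel to ER meets line TR ⇒ G = (4/3, 1)
2. Z is where the line through G parallel to VR meets line VT ⇒ Z = (2/3, 5/3)
3. H lies on line ZV with ZH:HV = 5:3 ⇒ H = (1/4, 5/4)
4. W is the intersection of line GV and line EH ⇒ W = (1/5, 1)
W = E + t·(H−E) with t = 4/5, so EW:WH = t:(1−t) = 4/5:1/5

EW:WH = 4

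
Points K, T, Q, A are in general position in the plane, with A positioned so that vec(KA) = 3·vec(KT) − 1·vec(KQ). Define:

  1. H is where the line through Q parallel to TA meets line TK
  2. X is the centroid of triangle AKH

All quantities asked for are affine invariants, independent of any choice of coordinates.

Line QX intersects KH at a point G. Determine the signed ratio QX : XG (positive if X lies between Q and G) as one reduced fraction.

Set K = (0, 0), T = (1, 0), Q = (0, 1), A = (3, -1); any affine frame gives the same invariant.
1. H is where the line through Q parallel to TA meets line TK ⇒ H = (2, 0)
2. X is the centroid of triangle AKH ⇒ X = (5/3, -1/3)
line QX meets KH at G = (5/4, 0)
X = Q + t·(G−Q) with t = 4/3, so QX:XG = 4/3:-1/3

QX:XG = -4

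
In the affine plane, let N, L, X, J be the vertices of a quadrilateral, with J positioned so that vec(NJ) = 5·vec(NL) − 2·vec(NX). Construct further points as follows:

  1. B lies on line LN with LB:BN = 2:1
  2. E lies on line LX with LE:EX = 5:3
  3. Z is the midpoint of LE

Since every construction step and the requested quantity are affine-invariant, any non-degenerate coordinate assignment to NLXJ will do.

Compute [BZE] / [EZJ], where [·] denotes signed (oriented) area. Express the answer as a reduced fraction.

Assign N = (0, 0), L = (1, 0), X = (0, 1), J = (5, -2) — the answer is frame-independent, so this choice is without loss of generality.
1. B lies on line LN with LB:BN = 2:1 ⇒ B = (1/3, 0)
2. E lies on line LX with LE:EX = 5:3 ⇒ E = (3/8, 5/8)
3. Z is the midpoint of LE ⇒ Z = (11/16, 5/16)
2·[BZE] = 5/24, 2·[EZJ] = 5/8
[BZE]:[EZJ] = 5/24:5/8 = 1/3

[BZE]:[EZJ] = 1/3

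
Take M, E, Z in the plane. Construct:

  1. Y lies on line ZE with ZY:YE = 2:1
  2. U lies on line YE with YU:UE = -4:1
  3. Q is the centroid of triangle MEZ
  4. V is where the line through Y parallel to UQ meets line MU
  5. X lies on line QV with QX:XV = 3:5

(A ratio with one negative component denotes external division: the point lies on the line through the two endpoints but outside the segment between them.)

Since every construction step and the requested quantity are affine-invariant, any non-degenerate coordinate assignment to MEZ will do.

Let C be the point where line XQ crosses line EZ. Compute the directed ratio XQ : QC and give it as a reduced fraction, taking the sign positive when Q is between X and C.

Choose coordinates M = (0, 0), E = (1, 0), Z = (0, 1).
1. Y lies on line ZE with ZY:YE = 2:1 ⇒ Y = (2/3, 1/3)
2. U lies on line YE with YU:UE = -4:1 ⇒ U = (10/9, -1/9)
3. Q is the centroid of triangle MEZ ⇒ Q = (1/3, 1/3)
4. V is where the line through Y parallel to UQ meets line MU ⇒ V = (50/33, -5/33)
5. X lies on line QV with QX:XV = 3:5 ⇒ X = (205/264, 5/33)
line XQ meets EZ at C = (62/69, 7/69)
Q = X + t·(C−X) with t = -69/19, so XQ:QC = -69/19:88/19

XQ:QC = -69/88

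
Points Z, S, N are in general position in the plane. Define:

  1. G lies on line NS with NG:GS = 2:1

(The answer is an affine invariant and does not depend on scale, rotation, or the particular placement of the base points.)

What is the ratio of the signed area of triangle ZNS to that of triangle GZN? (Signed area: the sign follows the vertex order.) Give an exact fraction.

Work in coordinates with Z = (0, 0), S = (1, 0), N = (0, 1).
1. G lies on line NS with NG:GS = 2:1 ⇒ G = (2/3, 1/3)
2·[ZNS] = -1, 2·[GZN] = -2/3
[ZNS]:[GZN] = -1:-2/3 = 3/2

[ZNS]:[GZN] = 3/2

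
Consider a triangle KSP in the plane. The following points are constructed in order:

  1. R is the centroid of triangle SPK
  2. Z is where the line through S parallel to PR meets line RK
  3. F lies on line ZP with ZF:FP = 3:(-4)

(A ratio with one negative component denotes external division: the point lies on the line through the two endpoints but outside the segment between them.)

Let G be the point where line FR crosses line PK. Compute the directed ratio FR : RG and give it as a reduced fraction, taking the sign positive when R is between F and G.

FR:RG = 7

Assign K = (0, 0), S = (1, 0), P = (0, 1) — the answer is frame-independent, so this choice is without loss of generality.
1. R is the centroid of triangle SPK ⇒ R = (1/3, 1/3)
2. Z is where the line through S parallel to PR meets line RK ⇒ Z = (2/3, 2/3)
3. F lies on line ZP with ZF:FP = 3:(-4) ⇒ F = (8/3, -1/3)
line FR meets PK at G = (0, 3/7)
R = F + t·(G−F) with t = 7/8, so FR:RG = 7/8:1/8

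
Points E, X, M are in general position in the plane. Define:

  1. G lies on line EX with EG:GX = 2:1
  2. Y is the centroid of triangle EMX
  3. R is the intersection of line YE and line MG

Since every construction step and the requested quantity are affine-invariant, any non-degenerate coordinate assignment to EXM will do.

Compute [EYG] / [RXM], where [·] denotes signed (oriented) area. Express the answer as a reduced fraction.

Assign E = (0, 0), X = (1, 0), M = (0, 1) — the answer is frame-independent, so this choice is without loss of generality.
1. G lies on line EX with EG:GX = 2:1 ⇒ G = (2/3, 0)
2. Y is the centroid of triangle EMX ⇒ Y = (1/3, 1/3)
3. R is the intersection of line YE and line MG ⇒ R = (2/5, 2/5)
2·[EYG] = -2/9, 2·[RXM] = 1/5
[EYG]:[RXM] = -2/9:1/5 = -10/9

[EYG]:[RXM] = -10/9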